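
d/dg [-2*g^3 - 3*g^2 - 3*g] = -6*g^2 - 6*g - 3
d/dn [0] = 0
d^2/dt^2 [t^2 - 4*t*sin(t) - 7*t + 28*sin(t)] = 4*t*sin(t) - 28*sin(t) - 8*cos(t) + 2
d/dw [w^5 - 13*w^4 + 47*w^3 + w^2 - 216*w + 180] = 5*w^4 - 52*w^3 + 141*w^2 + 2*w - 216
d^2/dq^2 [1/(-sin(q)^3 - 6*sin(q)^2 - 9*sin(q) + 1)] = 3*(3*sin(q)^6 + 22*sin(q)^5 + 50*sin(q)^4 + 25*sin(q)^3 - 55*sin(q)^2 - 107*sin(q) - 58)/(sin(q)^3 + 6*sin(q)^2 + 9*sin(q) - 1)^3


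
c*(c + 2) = c^2 + 2*c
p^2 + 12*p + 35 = (p + 5)*(p + 7)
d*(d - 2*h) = d^2 - 2*d*h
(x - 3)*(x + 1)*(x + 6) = x^3 + 4*x^2 - 15*x - 18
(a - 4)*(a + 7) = a^2 + 3*a - 28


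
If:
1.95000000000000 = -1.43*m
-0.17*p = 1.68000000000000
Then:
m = -1.36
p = -9.88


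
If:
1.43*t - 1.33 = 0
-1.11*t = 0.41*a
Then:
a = -2.52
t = 0.93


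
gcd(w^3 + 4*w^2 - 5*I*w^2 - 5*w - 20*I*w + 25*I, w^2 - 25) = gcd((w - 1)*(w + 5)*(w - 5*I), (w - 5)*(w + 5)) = w + 5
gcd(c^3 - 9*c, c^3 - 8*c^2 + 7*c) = c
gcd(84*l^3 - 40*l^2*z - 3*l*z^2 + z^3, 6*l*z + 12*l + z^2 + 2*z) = 6*l + z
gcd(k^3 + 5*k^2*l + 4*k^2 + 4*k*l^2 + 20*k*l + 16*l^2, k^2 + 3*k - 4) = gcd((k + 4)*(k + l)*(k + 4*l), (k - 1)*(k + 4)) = k + 4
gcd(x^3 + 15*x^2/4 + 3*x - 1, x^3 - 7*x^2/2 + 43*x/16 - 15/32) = x - 1/4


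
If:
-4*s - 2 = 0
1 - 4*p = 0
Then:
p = 1/4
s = -1/2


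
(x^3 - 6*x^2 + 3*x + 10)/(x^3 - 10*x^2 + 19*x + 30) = (x - 2)/(x - 6)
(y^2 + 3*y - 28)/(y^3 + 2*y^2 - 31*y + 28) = 1/(y - 1)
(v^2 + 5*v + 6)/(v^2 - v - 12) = (v + 2)/(v - 4)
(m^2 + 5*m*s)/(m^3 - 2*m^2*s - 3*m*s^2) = (-m - 5*s)/(-m^2 + 2*m*s + 3*s^2)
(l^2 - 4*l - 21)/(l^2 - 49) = (l + 3)/(l + 7)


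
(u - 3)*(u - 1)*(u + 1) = u^3 - 3*u^2 - u + 3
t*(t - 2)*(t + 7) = t^3 + 5*t^2 - 14*t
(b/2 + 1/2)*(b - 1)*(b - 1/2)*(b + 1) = b^4/2 + b^3/4 - 3*b^2/4 - b/4 + 1/4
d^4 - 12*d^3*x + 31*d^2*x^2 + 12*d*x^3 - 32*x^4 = (d - 8*x)*(d - 4*x)*(d - x)*(d + x)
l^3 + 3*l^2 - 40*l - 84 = (l - 6)*(l + 2)*(l + 7)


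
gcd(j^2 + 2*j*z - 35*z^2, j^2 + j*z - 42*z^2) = j + 7*z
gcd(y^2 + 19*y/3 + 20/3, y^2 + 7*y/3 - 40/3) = y + 5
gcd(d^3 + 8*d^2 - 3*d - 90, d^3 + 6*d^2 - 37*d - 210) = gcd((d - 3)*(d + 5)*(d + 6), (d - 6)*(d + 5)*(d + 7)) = d + 5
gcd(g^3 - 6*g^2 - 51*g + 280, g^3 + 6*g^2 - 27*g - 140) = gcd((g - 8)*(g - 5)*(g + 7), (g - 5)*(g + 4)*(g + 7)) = g^2 + 2*g - 35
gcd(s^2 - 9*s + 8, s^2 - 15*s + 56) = s - 8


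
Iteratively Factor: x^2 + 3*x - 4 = (x + 4)*(x - 1)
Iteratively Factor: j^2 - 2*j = (j - 2)*(j)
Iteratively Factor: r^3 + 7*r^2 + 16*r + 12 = (r + 3)*(r^2 + 4*r + 4) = (r + 2)*(r + 3)*(r + 2)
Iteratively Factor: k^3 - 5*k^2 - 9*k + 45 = (k - 3)*(k^2 - 2*k - 15) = (k - 3)*(k + 3)*(k - 5)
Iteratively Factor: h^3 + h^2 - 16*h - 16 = (h + 4)*(h^2 - 3*h - 4) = (h + 1)*(h + 4)*(h - 4)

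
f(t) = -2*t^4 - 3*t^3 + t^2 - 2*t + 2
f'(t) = -8*t^3 - 9*t^2 + 2*t - 2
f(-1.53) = 7.19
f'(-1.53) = 2.52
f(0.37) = 1.21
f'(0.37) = -2.90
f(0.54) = 0.57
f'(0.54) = -4.80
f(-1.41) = 7.31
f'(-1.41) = -0.29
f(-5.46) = -1246.42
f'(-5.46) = 1020.95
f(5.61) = -2488.41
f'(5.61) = -1686.50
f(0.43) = 1.02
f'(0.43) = -3.44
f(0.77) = -1.02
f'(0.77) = -9.45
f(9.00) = -15244.00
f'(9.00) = -6545.00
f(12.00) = -46534.00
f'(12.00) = -15098.00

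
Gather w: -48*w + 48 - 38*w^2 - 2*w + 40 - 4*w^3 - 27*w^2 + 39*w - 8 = -4*w^3 - 65*w^2 - 11*w + 80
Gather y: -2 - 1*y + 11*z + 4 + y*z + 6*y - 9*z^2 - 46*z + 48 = y*(z + 5) - 9*z^2 - 35*z + 50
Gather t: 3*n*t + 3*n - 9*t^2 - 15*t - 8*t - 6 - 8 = 3*n - 9*t^2 + t*(3*n - 23) - 14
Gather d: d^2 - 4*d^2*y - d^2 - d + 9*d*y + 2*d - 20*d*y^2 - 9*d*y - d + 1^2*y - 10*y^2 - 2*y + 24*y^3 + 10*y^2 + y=-4*d^2*y - 20*d*y^2 + 24*y^3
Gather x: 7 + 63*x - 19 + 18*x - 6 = 81*x - 18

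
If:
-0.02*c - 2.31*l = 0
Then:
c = -115.5*l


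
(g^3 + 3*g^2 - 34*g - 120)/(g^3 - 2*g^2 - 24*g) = (g + 5)/g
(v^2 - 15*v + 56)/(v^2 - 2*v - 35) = (v - 8)/(v + 5)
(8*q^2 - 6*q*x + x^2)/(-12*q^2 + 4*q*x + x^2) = (-4*q + x)/(6*q + x)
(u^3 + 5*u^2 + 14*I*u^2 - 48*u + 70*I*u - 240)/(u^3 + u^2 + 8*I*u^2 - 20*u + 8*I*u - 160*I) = (u + 6*I)/(u - 4)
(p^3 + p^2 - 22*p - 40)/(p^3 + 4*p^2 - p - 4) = (p^2 - 3*p - 10)/(p^2 - 1)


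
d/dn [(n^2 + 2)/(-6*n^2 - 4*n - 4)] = (-n^2 + 4*n + 2)/(9*n^4 + 12*n^3 + 16*n^2 + 8*n + 4)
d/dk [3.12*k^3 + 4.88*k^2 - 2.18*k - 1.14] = 9.36*k^2 + 9.76*k - 2.18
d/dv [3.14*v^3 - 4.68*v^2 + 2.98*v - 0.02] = 9.42*v^2 - 9.36*v + 2.98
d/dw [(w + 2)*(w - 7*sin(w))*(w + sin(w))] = (w + 2)*(w - 7*sin(w))*(cos(w) + 1) - (w + 2)*(w + sin(w))*(7*cos(w) - 1) + (w - 7*sin(w))*(w + sin(w))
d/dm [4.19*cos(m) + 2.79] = -4.19*sin(m)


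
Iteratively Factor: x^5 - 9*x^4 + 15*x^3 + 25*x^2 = (x - 5)*(x^4 - 4*x^3 - 5*x^2) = x*(x - 5)*(x^3 - 4*x^2 - 5*x) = x^2*(x - 5)*(x^2 - 4*x - 5) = x^2*(x - 5)^2*(x + 1)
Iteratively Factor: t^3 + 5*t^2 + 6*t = (t + 2)*(t^2 + 3*t) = t*(t + 2)*(t + 3)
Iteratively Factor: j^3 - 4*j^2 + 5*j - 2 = (j - 2)*(j^2 - 2*j + 1) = (j - 2)*(j - 1)*(j - 1)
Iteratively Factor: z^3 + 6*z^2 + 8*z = (z + 2)*(z^2 + 4*z) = z*(z + 2)*(z + 4)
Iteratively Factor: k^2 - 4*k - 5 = (k + 1)*(k - 5)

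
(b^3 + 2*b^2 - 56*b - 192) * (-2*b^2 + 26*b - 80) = -2*b^5 + 22*b^4 + 84*b^3 - 1232*b^2 - 512*b + 15360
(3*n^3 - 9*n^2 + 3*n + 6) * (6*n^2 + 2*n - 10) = 18*n^5 - 48*n^4 - 30*n^3 + 132*n^2 - 18*n - 60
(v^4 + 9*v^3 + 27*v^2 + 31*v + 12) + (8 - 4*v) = v^4 + 9*v^3 + 27*v^2 + 27*v + 20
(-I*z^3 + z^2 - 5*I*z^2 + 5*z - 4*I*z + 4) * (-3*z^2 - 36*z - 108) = 3*I*z^5 - 3*z^4 + 51*I*z^4 - 51*z^3 + 300*I*z^3 - 300*z^2 + 684*I*z^2 - 684*z + 432*I*z - 432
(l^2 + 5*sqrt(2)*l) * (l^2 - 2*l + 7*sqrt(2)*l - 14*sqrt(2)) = l^4 - 2*l^3 + 12*sqrt(2)*l^3 - 24*sqrt(2)*l^2 + 70*l^2 - 140*l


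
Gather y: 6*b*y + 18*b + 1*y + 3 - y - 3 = 6*b*y + 18*b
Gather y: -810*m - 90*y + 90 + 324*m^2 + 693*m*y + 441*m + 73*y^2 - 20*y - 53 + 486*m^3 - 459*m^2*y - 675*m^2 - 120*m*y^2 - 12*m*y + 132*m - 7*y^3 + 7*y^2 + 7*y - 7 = 486*m^3 - 351*m^2 - 237*m - 7*y^3 + y^2*(80 - 120*m) + y*(-459*m^2 + 681*m - 103) + 30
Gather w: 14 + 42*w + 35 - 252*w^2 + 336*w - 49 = -252*w^2 + 378*w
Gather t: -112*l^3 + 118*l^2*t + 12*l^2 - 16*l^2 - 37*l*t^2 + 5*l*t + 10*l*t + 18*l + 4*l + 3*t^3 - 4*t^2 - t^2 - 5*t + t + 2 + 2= -112*l^3 - 4*l^2 + 22*l + 3*t^3 + t^2*(-37*l - 5) + t*(118*l^2 + 15*l - 4) + 4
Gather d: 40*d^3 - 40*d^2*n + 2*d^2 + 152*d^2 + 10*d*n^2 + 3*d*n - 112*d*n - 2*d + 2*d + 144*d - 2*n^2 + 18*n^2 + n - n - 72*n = 40*d^3 + d^2*(154 - 40*n) + d*(10*n^2 - 109*n + 144) + 16*n^2 - 72*n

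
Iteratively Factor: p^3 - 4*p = (p)*(p^2 - 4) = p*(p + 2)*(p - 2)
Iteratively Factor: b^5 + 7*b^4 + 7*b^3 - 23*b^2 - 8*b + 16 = (b - 1)*(b^4 + 8*b^3 + 15*b^2 - 8*b - 16) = (b - 1)^2*(b^3 + 9*b^2 + 24*b + 16) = (b - 1)^2*(b + 4)*(b^2 + 5*b + 4) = (b - 1)^2*(b + 1)*(b + 4)*(b + 4)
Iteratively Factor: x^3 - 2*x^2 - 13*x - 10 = (x + 1)*(x^2 - 3*x - 10) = (x + 1)*(x + 2)*(x - 5)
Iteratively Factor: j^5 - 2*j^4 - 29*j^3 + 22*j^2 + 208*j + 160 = (j - 5)*(j^4 + 3*j^3 - 14*j^2 - 48*j - 32) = (j - 5)*(j + 2)*(j^3 + j^2 - 16*j - 16) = (j - 5)*(j + 2)*(j + 4)*(j^2 - 3*j - 4) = (j - 5)*(j + 1)*(j + 2)*(j + 4)*(j - 4)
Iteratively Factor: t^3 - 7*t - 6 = (t + 1)*(t^2 - t - 6) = (t + 1)*(t + 2)*(t - 3)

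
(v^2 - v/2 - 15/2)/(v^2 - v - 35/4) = 2*(v - 3)/(2*v - 7)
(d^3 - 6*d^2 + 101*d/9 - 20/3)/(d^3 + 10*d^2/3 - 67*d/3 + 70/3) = (d^2 - 13*d/3 + 4)/(d^2 + 5*d - 14)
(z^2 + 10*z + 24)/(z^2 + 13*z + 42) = (z + 4)/(z + 7)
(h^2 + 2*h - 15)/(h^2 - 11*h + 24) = (h + 5)/(h - 8)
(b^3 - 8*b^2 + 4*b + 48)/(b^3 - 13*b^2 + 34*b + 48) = (b^2 - 2*b - 8)/(b^2 - 7*b - 8)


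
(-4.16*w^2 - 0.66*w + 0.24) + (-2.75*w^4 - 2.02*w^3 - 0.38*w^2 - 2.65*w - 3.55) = -2.75*w^4 - 2.02*w^3 - 4.54*w^2 - 3.31*w - 3.31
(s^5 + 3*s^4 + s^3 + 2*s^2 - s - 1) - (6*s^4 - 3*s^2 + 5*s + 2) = s^5 - 3*s^4 + s^3 + 5*s^2 - 6*s - 3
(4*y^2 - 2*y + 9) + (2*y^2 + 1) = 6*y^2 - 2*y + 10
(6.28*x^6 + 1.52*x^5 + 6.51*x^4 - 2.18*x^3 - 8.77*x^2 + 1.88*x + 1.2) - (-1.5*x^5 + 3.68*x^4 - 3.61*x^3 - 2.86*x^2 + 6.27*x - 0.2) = 6.28*x^6 + 3.02*x^5 + 2.83*x^4 + 1.43*x^3 - 5.91*x^2 - 4.39*x + 1.4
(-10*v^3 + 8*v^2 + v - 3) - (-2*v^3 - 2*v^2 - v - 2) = -8*v^3 + 10*v^2 + 2*v - 1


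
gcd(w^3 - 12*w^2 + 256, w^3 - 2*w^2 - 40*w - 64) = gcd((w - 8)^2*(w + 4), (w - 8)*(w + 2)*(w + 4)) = w^2 - 4*w - 32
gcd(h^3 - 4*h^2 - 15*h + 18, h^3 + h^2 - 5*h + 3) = h^2 + 2*h - 3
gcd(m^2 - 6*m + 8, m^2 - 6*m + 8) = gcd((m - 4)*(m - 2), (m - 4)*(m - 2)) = m^2 - 6*m + 8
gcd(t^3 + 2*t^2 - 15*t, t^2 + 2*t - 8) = 1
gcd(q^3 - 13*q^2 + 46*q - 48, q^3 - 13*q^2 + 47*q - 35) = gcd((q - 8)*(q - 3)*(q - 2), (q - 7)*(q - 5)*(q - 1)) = 1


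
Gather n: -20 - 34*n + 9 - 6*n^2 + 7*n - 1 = -6*n^2 - 27*n - 12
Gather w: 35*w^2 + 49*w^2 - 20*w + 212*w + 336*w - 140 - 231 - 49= 84*w^2 + 528*w - 420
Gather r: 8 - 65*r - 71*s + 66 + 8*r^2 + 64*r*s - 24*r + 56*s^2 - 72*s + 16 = 8*r^2 + r*(64*s - 89) + 56*s^2 - 143*s + 90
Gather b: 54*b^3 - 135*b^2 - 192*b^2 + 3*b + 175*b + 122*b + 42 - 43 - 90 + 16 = 54*b^3 - 327*b^2 + 300*b - 75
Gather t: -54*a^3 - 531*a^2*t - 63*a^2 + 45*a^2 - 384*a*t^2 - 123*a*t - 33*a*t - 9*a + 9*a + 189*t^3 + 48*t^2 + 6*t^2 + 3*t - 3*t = -54*a^3 - 18*a^2 + 189*t^3 + t^2*(54 - 384*a) + t*(-531*a^2 - 156*a)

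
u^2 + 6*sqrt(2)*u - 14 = (u - sqrt(2))*(u + 7*sqrt(2))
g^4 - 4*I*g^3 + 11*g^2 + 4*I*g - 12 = (g - 1)*(g + 1)*(g - 6*I)*(g + 2*I)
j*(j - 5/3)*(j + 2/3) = j^3 - j^2 - 10*j/9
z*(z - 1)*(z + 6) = z^3 + 5*z^2 - 6*z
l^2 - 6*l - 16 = (l - 8)*(l + 2)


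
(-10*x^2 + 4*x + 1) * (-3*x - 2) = 30*x^3 + 8*x^2 - 11*x - 2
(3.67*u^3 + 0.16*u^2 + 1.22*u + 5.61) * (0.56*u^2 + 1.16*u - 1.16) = 2.0552*u^5 + 4.3468*u^4 - 3.3884*u^3 + 4.3712*u^2 + 5.0924*u - 6.5076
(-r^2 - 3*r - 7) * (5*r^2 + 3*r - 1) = -5*r^4 - 18*r^3 - 43*r^2 - 18*r + 7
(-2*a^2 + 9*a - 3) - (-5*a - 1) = -2*a^2 + 14*a - 2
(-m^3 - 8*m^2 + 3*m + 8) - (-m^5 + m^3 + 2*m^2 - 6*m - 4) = m^5 - 2*m^3 - 10*m^2 + 9*m + 12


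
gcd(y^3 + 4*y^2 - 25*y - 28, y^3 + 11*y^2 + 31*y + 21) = y^2 + 8*y + 7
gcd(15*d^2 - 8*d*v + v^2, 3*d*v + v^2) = 1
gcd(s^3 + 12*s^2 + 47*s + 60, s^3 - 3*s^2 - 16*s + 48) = s + 4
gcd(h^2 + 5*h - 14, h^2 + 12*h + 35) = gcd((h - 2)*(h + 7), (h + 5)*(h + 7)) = h + 7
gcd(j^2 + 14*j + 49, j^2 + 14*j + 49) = j^2 + 14*j + 49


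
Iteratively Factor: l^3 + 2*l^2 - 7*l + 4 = (l - 1)*(l^2 + 3*l - 4) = (l - 1)*(l + 4)*(l - 1)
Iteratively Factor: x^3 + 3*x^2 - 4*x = (x - 1)*(x^2 + 4*x) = (x - 1)*(x + 4)*(x)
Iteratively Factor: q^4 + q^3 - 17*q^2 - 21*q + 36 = (q - 1)*(q^3 + 2*q^2 - 15*q - 36) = (q - 1)*(q + 3)*(q^2 - q - 12) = (q - 1)*(q + 3)^2*(q - 4)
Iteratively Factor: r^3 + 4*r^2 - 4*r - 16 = (r - 2)*(r^2 + 6*r + 8) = (r - 2)*(r + 2)*(r + 4)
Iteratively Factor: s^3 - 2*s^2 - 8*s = (s + 2)*(s^2 - 4*s) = s*(s + 2)*(s - 4)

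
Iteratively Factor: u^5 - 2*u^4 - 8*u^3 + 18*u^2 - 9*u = (u)*(u^4 - 2*u^3 - 8*u^2 + 18*u - 9) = u*(u - 1)*(u^3 - u^2 - 9*u + 9) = u*(u - 1)^2*(u^2 - 9) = u*(u - 3)*(u - 1)^2*(u + 3)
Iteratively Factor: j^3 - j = (j - 1)*(j^2 + j) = (j - 1)*(j + 1)*(j)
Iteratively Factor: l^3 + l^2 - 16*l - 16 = (l - 4)*(l^2 + 5*l + 4) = (l - 4)*(l + 1)*(l + 4)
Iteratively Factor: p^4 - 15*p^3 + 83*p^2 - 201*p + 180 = (p - 4)*(p^3 - 11*p^2 + 39*p - 45) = (p - 4)*(p - 3)*(p^2 - 8*p + 15) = (p - 5)*(p - 4)*(p - 3)*(p - 3)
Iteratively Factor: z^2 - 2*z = (z - 2)*(z)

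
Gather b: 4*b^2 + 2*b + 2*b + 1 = 4*b^2 + 4*b + 1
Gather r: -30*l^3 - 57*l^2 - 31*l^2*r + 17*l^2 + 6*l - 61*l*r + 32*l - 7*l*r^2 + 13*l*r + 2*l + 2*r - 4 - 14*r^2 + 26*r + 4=-30*l^3 - 40*l^2 + 40*l + r^2*(-7*l - 14) + r*(-31*l^2 - 48*l + 28)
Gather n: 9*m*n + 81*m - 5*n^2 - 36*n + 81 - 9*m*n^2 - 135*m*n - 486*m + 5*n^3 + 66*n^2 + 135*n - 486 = -405*m + 5*n^3 + n^2*(61 - 9*m) + n*(99 - 126*m) - 405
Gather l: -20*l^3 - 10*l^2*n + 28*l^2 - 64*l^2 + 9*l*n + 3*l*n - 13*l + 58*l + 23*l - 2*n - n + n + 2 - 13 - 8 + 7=-20*l^3 + l^2*(-10*n - 36) + l*(12*n + 68) - 2*n - 12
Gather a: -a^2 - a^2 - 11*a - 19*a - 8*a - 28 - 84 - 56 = -2*a^2 - 38*a - 168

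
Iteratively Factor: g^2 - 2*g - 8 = (g - 4)*(g + 2)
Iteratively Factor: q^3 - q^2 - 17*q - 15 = (q - 5)*(q^2 + 4*q + 3) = (q - 5)*(q + 3)*(q + 1)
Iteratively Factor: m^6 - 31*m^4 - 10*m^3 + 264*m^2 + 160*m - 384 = (m - 4)*(m^5 + 4*m^4 - 15*m^3 - 70*m^2 - 16*m + 96) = (m - 4)*(m - 1)*(m^4 + 5*m^3 - 10*m^2 - 80*m - 96) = (m - 4)*(m - 1)*(m + 2)*(m^3 + 3*m^2 - 16*m - 48) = (m - 4)^2*(m - 1)*(m + 2)*(m^2 + 7*m + 12) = (m - 4)^2*(m - 1)*(m + 2)*(m + 3)*(m + 4)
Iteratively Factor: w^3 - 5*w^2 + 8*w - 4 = (w - 2)*(w^2 - 3*w + 2) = (w - 2)^2*(w - 1)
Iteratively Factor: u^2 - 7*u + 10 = (u - 2)*(u - 5)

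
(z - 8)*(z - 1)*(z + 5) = z^3 - 4*z^2 - 37*z + 40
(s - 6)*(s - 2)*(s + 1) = s^3 - 7*s^2 + 4*s + 12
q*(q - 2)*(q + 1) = q^3 - q^2 - 2*q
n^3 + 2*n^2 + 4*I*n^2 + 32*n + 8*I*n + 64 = (n + 2)*(n - 4*I)*(n + 8*I)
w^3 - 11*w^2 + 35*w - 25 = (w - 5)^2*(w - 1)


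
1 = 1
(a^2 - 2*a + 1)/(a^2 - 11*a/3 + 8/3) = 3*(a - 1)/(3*a - 8)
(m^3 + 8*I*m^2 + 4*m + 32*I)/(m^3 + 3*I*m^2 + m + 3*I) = (m^3 + 8*I*m^2 + 4*m + 32*I)/(m^3 + 3*I*m^2 + m + 3*I)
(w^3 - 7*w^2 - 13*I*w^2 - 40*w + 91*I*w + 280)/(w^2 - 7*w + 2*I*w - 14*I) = (w^2 - 13*I*w - 40)/(w + 2*I)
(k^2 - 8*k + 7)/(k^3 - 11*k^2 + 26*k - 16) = (k - 7)/(k^2 - 10*k + 16)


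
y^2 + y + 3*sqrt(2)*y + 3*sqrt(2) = (y + 1)*(y + 3*sqrt(2))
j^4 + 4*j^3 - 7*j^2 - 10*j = j*(j - 2)*(j + 1)*(j + 5)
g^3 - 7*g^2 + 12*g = g*(g - 4)*(g - 3)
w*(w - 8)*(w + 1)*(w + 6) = w^4 - w^3 - 50*w^2 - 48*w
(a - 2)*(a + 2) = a^2 - 4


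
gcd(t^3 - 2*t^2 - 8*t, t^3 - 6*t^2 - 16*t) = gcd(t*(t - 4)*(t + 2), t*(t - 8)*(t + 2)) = t^2 + 2*t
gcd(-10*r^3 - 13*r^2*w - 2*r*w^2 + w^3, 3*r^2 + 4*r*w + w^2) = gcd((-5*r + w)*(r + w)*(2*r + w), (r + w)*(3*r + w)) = r + w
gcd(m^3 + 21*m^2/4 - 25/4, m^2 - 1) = m - 1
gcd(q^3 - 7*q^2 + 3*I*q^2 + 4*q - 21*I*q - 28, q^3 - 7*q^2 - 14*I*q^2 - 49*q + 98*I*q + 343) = q - 7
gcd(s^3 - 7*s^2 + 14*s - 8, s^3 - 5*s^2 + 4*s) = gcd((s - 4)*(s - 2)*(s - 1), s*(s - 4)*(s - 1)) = s^2 - 5*s + 4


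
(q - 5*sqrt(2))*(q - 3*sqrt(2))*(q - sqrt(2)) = q^3 - 9*sqrt(2)*q^2 + 46*q - 30*sqrt(2)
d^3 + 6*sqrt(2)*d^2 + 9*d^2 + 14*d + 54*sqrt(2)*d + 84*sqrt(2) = (d + 2)*(d + 7)*(d + 6*sqrt(2))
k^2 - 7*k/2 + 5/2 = (k - 5/2)*(k - 1)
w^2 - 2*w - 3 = (w - 3)*(w + 1)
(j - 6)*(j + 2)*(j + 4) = j^3 - 28*j - 48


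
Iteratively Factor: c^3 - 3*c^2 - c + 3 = (c + 1)*(c^2 - 4*c + 3) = (c - 3)*(c + 1)*(c - 1)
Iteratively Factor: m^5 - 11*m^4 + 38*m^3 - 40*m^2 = (m)*(m^4 - 11*m^3 + 38*m^2 - 40*m) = m*(m - 4)*(m^3 - 7*m^2 + 10*m) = m^2*(m - 4)*(m^2 - 7*m + 10) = m^2*(m - 4)*(m - 2)*(m - 5)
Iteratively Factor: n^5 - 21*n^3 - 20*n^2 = (n)*(n^4 - 21*n^2 - 20*n) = n*(n + 1)*(n^3 - n^2 - 20*n) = n^2*(n + 1)*(n^2 - n - 20) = n^2*(n - 5)*(n + 1)*(n + 4)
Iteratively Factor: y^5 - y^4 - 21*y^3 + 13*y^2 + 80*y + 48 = (y + 1)*(y^4 - 2*y^3 - 19*y^2 + 32*y + 48) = (y - 4)*(y + 1)*(y^3 + 2*y^2 - 11*y - 12) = (y - 4)*(y + 1)*(y + 4)*(y^2 - 2*y - 3) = (y - 4)*(y + 1)^2*(y + 4)*(y - 3)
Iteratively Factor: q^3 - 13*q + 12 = (q - 3)*(q^2 + 3*q - 4) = (q - 3)*(q + 4)*(q - 1)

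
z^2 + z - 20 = (z - 4)*(z + 5)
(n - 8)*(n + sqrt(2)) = n^2 - 8*n + sqrt(2)*n - 8*sqrt(2)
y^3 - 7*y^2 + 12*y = y*(y - 4)*(y - 3)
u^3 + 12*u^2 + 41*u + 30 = (u + 1)*(u + 5)*(u + 6)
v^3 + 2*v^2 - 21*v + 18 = (v - 3)*(v - 1)*(v + 6)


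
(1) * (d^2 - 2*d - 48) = d^2 - 2*d - 48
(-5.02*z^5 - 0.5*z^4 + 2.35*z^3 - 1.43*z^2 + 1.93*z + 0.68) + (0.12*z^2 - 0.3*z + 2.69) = -5.02*z^5 - 0.5*z^4 + 2.35*z^3 - 1.31*z^2 + 1.63*z + 3.37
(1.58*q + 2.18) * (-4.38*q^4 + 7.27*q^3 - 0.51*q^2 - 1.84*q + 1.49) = -6.9204*q^5 + 1.9382*q^4 + 15.0428*q^3 - 4.019*q^2 - 1.657*q + 3.2482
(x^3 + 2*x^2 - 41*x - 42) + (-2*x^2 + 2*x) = x^3 - 39*x - 42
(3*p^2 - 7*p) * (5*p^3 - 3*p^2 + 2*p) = 15*p^5 - 44*p^4 + 27*p^3 - 14*p^2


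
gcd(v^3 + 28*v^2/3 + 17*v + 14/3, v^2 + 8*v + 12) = v + 2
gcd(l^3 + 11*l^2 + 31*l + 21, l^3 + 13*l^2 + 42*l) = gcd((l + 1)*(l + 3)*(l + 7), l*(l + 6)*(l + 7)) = l + 7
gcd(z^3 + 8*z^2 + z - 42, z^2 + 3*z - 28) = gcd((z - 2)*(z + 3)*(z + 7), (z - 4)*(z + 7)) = z + 7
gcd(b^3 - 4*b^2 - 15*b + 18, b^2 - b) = b - 1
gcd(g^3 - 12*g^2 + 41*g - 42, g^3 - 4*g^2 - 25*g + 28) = g - 7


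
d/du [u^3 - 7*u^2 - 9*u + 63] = 3*u^2 - 14*u - 9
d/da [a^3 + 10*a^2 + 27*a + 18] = 3*a^2 + 20*a + 27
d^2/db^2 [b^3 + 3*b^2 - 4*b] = 6*b + 6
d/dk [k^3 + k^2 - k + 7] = 3*k^2 + 2*k - 1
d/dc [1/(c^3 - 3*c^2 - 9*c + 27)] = 3*(-c^2 + 2*c + 3)/(c^3 - 3*c^2 - 9*c + 27)^2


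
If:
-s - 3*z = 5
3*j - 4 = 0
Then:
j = 4/3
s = -3*z - 5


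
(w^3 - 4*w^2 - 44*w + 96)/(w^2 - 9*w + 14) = (w^2 - 2*w - 48)/(w - 7)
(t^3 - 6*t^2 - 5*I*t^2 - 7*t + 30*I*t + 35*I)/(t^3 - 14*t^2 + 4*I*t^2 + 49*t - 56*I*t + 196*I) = (t^2 + t*(1 - 5*I) - 5*I)/(t^2 + t*(-7 + 4*I) - 28*I)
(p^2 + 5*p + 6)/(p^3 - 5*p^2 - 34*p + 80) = (p^2 + 5*p + 6)/(p^3 - 5*p^2 - 34*p + 80)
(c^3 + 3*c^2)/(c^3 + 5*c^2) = (c + 3)/(c + 5)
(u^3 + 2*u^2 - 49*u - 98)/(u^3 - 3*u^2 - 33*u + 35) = (u^2 + 9*u + 14)/(u^2 + 4*u - 5)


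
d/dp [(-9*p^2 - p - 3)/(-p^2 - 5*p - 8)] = (44*p^2 + 138*p - 7)/(p^4 + 10*p^3 + 41*p^2 + 80*p + 64)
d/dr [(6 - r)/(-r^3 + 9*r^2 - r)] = (r*(r^2 - 9*r + 1) - (r - 6)*(3*r^2 - 18*r + 1))/(r^2*(r^2 - 9*r + 1)^2)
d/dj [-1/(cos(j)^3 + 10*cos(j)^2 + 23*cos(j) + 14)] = (3*sin(j)^2 - 20*cos(j) - 26)*sin(j)/(cos(j)^3 + 10*cos(j)^2 + 23*cos(j) + 14)^2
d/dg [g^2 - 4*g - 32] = 2*g - 4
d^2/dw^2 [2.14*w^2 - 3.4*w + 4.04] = 4.28000000000000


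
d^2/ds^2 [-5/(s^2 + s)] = 10*(s*(s + 1) - (2*s + 1)^2)/(s^3*(s + 1)^3)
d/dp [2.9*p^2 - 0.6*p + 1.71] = 5.8*p - 0.6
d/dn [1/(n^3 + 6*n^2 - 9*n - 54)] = 3*(-n^2 - 4*n + 3)/(n^3 + 6*n^2 - 9*n - 54)^2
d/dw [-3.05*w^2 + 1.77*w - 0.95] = 1.77 - 6.1*w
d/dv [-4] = 0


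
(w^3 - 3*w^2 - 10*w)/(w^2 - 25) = w*(w + 2)/(w + 5)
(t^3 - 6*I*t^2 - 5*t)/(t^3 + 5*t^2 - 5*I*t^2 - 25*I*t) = (t - I)/(t + 5)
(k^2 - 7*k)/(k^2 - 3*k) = (k - 7)/(k - 3)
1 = 1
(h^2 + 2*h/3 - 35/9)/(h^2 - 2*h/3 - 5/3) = (h + 7/3)/(h + 1)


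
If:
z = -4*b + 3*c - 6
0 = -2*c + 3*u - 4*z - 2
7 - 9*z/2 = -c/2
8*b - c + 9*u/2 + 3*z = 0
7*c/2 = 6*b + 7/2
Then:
No Solution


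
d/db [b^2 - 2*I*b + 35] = 2*b - 2*I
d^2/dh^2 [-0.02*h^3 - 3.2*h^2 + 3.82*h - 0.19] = -0.12*h - 6.4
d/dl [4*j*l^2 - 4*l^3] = 4*l*(2*j - 3*l)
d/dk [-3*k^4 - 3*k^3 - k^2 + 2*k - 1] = -12*k^3 - 9*k^2 - 2*k + 2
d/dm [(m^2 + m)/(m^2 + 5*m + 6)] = 2*(2*m^2 + 6*m + 3)/(m^4 + 10*m^3 + 37*m^2 + 60*m + 36)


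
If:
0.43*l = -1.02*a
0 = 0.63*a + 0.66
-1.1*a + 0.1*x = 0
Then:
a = -1.05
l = 2.49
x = -11.52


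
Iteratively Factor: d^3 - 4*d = (d + 2)*(d^2 - 2*d) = (d - 2)*(d + 2)*(d)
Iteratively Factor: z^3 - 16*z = (z + 4)*(z^2 - 4*z) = z*(z + 4)*(z - 4)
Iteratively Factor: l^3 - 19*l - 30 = (l - 5)*(l^2 + 5*l + 6) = (l - 5)*(l + 2)*(l + 3)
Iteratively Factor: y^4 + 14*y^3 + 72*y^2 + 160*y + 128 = (y + 4)*(y^3 + 10*y^2 + 32*y + 32) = (y + 4)^2*(y^2 + 6*y + 8) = (y + 4)^3*(y + 2)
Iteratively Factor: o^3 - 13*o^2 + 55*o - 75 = (o - 5)*(o^2 - 8*o + 15) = (o - 5)^2*(o - 3)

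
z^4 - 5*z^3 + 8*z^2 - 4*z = z*(z - 2)^2*(z - 1)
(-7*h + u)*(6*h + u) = -42*h^2 - h*u + u^2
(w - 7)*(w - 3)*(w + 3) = w^3 - 7*w^2 - 9*w + 63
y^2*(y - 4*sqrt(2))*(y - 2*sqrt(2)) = y^4 - 6*sqrt(2)*y^3 + 16*y^2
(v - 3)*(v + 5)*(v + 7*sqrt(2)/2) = v^3 + 2*v^2 + 7*sqrt(2)*v^2/2 - 15*v + 7*sqrt(2)*v - 105*sqrt(2)/2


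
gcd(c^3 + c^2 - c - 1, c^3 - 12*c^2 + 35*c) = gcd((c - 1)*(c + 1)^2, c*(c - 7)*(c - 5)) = 1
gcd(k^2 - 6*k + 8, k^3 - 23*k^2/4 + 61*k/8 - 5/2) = k - 4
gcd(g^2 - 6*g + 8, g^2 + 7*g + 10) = 1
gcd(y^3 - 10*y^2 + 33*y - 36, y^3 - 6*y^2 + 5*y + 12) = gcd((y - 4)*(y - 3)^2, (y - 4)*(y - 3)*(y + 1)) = y^2 - 7*y + 12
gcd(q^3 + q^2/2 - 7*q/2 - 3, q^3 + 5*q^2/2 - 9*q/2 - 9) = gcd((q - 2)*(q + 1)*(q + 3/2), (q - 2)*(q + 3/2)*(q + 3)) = q^2 - q/2 - 3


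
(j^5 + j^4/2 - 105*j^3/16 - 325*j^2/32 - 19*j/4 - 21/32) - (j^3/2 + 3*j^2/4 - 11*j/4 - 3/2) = j^5 + j^4/2 - 113*j^3/16 - 349*j^2/32 - 2*j + 27/32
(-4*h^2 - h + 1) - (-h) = 1 - 4*h^2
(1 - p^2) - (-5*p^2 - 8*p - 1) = 4*p^2 + 8*p + 2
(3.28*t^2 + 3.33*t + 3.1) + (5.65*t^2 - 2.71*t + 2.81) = 8.93*t^2 + 0.62*t + 5.91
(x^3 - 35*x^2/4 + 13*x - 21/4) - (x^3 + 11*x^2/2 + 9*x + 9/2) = -57*x^2/4 + 4*x - 39/4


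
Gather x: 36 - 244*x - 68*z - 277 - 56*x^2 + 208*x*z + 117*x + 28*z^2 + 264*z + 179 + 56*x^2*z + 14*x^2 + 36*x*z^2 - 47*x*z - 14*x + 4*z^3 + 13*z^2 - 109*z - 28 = x^2*(56*z - 42) + x*(36*z^2 + 161*z - 141) + 4*z^3 + 41*z^2 + 87*z - 90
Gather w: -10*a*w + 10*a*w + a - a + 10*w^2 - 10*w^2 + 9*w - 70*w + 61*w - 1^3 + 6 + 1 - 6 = 0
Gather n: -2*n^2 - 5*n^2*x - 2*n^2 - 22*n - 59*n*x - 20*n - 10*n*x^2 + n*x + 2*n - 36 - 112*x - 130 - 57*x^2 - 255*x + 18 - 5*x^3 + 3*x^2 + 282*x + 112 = n^2*(-5*x - 4) + n*(-10*x^2 - 58*x - 40) - 5*x^3 - 54*x^2 - 85*x - 36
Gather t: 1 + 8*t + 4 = 8*t + 5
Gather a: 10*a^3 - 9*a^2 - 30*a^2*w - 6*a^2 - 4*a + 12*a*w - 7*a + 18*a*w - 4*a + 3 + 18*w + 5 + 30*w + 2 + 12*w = 10*a^3 + a^2*(-30*w - 15) + a*(30*w - 15) + 60*w + 10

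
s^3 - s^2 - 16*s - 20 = (s - 5)*(s + 2)^2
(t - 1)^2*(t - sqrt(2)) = t^3 - 2*t^2 - sqrt(2)*t^2 + t + 2*sqrt(2)*t - sqrt(2)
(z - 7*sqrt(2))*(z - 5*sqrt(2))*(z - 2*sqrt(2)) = z^3 - 14*sqrt(2)*z^2 + 118*z - 140*sqrt(2)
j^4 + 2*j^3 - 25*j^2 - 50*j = j*(j - 5)*(j + 2)*(j + 5)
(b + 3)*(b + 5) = b^2 + 8*b + 15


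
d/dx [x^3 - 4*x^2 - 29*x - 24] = 3*x^2 - 8*x - 29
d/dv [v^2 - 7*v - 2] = 2*v - 7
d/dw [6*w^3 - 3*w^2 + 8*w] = 18*w^2 - 6*w + 8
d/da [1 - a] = -1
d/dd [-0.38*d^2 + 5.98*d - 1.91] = 5.98 - 0.76*d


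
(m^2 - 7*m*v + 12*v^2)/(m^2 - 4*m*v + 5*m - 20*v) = (m - 3*v)/(m + 5)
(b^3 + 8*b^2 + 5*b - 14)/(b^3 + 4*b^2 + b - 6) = (b + 7)/(b + 3)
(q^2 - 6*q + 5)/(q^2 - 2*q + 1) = (q - 5)/(q - 1)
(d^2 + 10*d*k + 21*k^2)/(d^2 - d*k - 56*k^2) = (d + 3*k)/(d - 8*k)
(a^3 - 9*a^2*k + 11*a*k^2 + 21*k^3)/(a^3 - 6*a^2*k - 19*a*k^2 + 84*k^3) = (a + k)/(a + 4*k)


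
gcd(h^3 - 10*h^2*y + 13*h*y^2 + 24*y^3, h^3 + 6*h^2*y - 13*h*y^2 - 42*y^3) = -h + 3*y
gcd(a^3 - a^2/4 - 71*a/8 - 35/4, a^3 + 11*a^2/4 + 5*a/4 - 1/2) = a + 2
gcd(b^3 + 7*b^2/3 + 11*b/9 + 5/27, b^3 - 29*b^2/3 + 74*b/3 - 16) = 1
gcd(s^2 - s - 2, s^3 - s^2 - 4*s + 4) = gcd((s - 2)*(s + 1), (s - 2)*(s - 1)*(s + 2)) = s - 2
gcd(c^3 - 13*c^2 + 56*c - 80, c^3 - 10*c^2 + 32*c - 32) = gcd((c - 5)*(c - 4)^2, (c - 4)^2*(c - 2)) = c^2 - 8*c + 16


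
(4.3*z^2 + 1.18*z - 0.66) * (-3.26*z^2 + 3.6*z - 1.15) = -14.018*z^4 + 11.6332*z^3 + 1.4546*z^2 - 3.733*z + 0.759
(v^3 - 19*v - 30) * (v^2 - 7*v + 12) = v^5 - 7*v^4 - 7*v^3 + 103*v^2 - 18*v - 360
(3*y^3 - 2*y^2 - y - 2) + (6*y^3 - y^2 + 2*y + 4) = 9*y^3 - 3*y^2 + y + 2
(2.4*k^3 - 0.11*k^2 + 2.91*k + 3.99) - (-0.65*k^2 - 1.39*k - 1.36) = 2.4*k^3 + 0.54*k^2 + 4.3*k + 5.35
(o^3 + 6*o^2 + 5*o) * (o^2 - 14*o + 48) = o^5 - 8*o^4 - 31*o^3 + 218*o^2 + 240*o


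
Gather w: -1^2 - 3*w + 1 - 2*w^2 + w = -2*w^2 - 2*w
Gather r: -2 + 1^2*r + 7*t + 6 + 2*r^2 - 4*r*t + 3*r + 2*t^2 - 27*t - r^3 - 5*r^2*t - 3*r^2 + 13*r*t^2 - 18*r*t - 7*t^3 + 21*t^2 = -r^3 + r^2*(-5*t - 1) + r*(13*t^2 - 22*t + 4) - 7*t^3 + 23*t^2 - 20*t + 4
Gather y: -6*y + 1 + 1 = 2 - 6*y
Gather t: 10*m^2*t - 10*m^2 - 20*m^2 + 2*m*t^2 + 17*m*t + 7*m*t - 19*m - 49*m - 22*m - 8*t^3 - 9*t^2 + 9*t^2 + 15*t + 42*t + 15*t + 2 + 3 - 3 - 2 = -30*m^2 + 2*m*t^2 - 90*m - 8*t^3 + t*(10*m^2 + 24*m + 72)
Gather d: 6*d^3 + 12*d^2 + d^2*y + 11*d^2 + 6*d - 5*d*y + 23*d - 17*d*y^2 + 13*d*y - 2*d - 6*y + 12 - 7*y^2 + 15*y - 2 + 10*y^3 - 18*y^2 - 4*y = 6*d^3 + d^2*(y + 23) + d*(-17*y^2 + 8*y + 27) + 10*y^3 - 25*y^2 + 5*y + 10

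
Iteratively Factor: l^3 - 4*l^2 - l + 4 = (l - 1)*(l^2 - 3*l - 4) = (l - 1)*(l + 1)*(l - 4)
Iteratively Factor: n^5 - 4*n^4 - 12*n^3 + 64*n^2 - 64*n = (n - 2)*(n^4 - 2*n^3 - 16*n^2 + 32*n) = n*(n - 2)*(n^3 - 2*n^2 - 16*n + 32) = n*(n - 2)*(n + 4)*(n^2 - 6*n + 8) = n*(n - 4)*(n - 2)*(n + 4)*(n - 2)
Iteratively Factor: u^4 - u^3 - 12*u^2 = (u)*(u^3 - u^2 - 12*u) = u^2*(u^2 - u - 12) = u^2*(u - 4)*(u + 3)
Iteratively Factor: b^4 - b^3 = (b)*(b^3 - b^2) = b^2*(b^2 - b) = b^3*(b - 1)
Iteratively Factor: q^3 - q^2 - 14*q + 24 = (q - 2)*(q^2 + q - 12) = (q - 2)*(q + 4)*(q - 3)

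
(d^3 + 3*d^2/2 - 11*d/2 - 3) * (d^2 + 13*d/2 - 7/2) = d^5 + 8*d^4 + 3*d^3/4 - 44*d^2 - d/4 + 21/2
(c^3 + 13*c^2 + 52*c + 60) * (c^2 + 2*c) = c^5 + 15*c^4 + 78*c^3 + 164*c^2 + 120*c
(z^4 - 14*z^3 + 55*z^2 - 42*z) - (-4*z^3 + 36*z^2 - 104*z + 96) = z^4 - 10*z^3 + 19*z^2 + 62*z - 96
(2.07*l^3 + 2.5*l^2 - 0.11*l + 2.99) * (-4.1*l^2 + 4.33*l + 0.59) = -8.487*l^5 - 1.2869*l^4 + 12.4973*l^3 - 11.2603*l^2 + 12.8818*l + 1.7641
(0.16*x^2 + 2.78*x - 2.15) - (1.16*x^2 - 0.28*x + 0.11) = -1.0*x^2 + 3.06*x - 2.26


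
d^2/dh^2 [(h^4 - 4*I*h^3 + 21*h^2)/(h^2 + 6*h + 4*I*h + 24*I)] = (2*h^6 + h^5*(36 + 24*I) + h^4*(120 + 432*I) + h^3*(-1596 + 1976*I) + h^2*(-3456 - 720*I) + 13824*I*h - 24192)/(h^6 + h^5*(18 + 12*I) + h^4*(60 + 216*I) + h^3*(-648 + 1232*I) + h^2*(-5184 + 1440*I) + h*(-10368 - 6912*I) - 13824*I)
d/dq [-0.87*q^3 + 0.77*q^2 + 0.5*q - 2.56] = -2.61*q^2 + 1.54*q + 0.5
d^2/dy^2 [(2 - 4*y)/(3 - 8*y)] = -64/(8*y - 3)^3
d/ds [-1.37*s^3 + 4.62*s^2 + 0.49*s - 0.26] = -4.11*s^2 + 9.24*s + 0.49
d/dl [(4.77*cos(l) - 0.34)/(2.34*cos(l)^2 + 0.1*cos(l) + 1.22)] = (11.1618*cos(l)^2 - 1.5912*cos(l) - 5.8534)*sin(l)/(5.4756*cos(l)^4 + 0.468*cos(l)^3 + 5.7196*cos(l)^2 + 0.244*cos(l) + 1.4884)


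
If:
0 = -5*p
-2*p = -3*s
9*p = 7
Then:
No Solution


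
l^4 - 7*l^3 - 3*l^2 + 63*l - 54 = (l - 6)*(l - 3)*(l - 1)*(l + 3)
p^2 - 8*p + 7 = (p - 7)*(p - 1)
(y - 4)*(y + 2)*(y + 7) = y^3 + 5*y^2 - 22*y - 56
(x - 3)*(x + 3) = x^2 - 9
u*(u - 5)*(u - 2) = u^3 - 7*u^2 + 10*u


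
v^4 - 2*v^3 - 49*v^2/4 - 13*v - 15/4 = (v - 5)*(v + 1/2)*(v + 1)*(v + 3/2)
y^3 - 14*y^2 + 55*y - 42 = (y - 7)*(y - 6)*(y - 1)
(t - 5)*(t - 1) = t^2 - 6*t + 5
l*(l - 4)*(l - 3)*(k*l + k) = k*l^4 - 6*k*l^3 + 5*k*l^2 + 12*k*l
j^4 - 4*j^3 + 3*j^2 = j^2*(j - 3)*(j - 1)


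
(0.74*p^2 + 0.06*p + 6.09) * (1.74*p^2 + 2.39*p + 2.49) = 1.2876*p^4 + 1.873*p^3 + 12.5826*p^2 + 14.7045*p + 15.1641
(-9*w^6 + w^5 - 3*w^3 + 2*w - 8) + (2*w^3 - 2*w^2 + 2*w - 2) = -9*w^6 + w^5 - w^3 - 2*w^2 + 4*w - 10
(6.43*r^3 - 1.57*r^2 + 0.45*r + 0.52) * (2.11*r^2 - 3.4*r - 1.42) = 13.5673*r^5 - 25.1747*r^4 - 2.8431*r^3 + 1.7966*r^2 - 2.407*r - 0.7384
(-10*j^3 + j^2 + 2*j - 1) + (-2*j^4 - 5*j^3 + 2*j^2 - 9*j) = -2*j^4 - 15*j^3 + 3*j^2 - 7*j - 1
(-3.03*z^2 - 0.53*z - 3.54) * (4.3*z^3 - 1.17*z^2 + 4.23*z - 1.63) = -13.029*z^5 + 1.2661*z^4 - 27.4188*z^3 + 6.8388*z^2 - 14.1103*z + 5.7702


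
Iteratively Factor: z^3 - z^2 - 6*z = (z + 2)*(z^2 - 3*z) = z*(z + 2)*(z - 3)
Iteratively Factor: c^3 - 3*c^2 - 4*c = (c)*(c^2 - 3*c - 4) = c*(c + 1)*(c - 4)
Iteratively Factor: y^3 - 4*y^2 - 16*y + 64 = (y + 4)*(y^2 - 8*y + 16) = (y - 4)*(y + 4)*(y - 4)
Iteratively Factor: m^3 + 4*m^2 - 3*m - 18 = (m + 3)*(m^2 + m - 6) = (m + 3)^2*(m - 2)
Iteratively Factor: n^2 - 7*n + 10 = (n - 2)*(n - 5)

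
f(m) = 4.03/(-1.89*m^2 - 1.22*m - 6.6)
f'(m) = 4.03*(3.78*m + 1.22)/(-1.89*m^2 - 1.22*m - 6.6)^2 = (15.2334*m + 4.9166)/(1.89*m^2 + 1.22*m + 6.6)^2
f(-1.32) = -0.49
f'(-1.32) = -0.22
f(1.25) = -0.36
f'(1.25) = 0.20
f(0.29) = -0.57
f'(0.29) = 0.18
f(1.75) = -0.28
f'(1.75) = 0.15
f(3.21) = -0.13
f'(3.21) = 0.06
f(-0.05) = -0.62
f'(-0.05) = 0.10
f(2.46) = -0.19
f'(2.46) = 0.10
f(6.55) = -0.04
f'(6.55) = 0.01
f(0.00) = -0.61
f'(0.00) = 0.11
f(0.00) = -0.61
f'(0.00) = 0.11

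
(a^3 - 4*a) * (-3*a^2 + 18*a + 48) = -3*a^5 + 18*a^4 + 60*a^3 - 72*a^2 - 192*a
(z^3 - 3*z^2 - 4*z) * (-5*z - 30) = -5*z^4 - 15*z^3 + 110*z^2 + 120*z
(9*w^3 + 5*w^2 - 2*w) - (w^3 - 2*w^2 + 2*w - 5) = 8*w^3 + 7*w^2 - 4*w + 5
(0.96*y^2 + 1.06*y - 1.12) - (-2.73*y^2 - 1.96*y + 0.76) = 3.69*y^2 + 3.02*y - 1.88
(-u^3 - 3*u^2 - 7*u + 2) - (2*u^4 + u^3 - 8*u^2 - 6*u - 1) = -2*u^4 - 2*u^3 + 5*u^2 - u + 3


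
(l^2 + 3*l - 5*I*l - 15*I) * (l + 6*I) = l^3 + 3*l^2 + I*l^2 + 30*l + 3*I*l + 90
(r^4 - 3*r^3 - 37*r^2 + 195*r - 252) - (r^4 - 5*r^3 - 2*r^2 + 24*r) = 2*r^3 - 35*r^2 + 171*r - 252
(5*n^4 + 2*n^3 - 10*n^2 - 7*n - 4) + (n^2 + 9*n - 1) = 5*n^4 + 2*n^3 - 9*n^2 + 2*n - 5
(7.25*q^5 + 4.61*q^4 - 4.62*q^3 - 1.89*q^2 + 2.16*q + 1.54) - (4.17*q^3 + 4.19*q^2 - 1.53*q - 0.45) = 7.25*q^5 + 4.61*q^4 - 8.79*q^3 - 6.08*q^2 + 3.69*q + 1.99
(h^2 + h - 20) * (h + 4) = h^3 + 5*h^2 - 16*h - 80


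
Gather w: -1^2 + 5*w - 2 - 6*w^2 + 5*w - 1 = -6*w^2 + 10*w - 4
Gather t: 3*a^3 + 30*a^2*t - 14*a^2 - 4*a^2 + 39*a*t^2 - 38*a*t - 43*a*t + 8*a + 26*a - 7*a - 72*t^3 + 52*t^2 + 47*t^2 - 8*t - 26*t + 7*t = 3*a^3 - 18*a^2 + 27*a - 72*t^3 + t^2*(39*a + 99) + t*(30*a^2 - 81*a - 27)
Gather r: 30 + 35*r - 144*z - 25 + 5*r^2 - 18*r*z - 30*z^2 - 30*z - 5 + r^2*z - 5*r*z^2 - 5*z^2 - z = r^2*(z + 5) + r*(-5*z^2 - 18*z + 35) - 35*z^2 - 175*z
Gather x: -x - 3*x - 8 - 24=-4*x - 32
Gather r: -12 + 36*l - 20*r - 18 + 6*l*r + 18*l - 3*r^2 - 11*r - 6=54*l - 3*r^2 + r*(6*l - 31) - 36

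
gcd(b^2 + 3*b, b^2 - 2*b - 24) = 1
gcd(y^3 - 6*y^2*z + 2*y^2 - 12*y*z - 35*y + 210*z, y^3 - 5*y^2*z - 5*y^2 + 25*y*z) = y - 5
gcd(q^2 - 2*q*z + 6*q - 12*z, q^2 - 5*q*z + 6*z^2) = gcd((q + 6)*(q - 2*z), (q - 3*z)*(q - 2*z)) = -q + 2*z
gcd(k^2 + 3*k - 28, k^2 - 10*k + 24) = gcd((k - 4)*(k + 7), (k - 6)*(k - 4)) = k - 4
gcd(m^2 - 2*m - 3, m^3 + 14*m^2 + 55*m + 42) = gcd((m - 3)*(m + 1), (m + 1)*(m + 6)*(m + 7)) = m + 1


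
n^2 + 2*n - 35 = (n - 5)*(n + 7)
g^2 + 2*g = g*(g + 2)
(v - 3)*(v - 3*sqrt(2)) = v^2 - 3*sqrt(2)*v - 3*v + 9*sqrt(2)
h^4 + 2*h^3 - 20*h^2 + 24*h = h*(h - 2)^2*(h + 6)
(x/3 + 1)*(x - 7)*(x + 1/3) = x^3/3 - 11*x^2/9 - 67*x/9 - 7/3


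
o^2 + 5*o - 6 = (o - 1)*(o + 6)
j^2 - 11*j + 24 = (j - 8)*(j - 3)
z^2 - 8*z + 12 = (z - 6)*(z - 2)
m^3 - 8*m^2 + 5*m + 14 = (m - 7)*(m - 2)*(m + 1)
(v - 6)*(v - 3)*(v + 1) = v^3 - 8*v^2 + 9*v + 18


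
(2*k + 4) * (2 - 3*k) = -6*k^2 - 8*k + 8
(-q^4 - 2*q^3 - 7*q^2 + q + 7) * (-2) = 2*q^4 + 4*q^3 + 14*q^2 - 2*q - 14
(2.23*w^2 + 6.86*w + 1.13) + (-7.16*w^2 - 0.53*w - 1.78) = -4.93*w^2 + 6.33*w - 0.65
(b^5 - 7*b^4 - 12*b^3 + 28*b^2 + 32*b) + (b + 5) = b^5 - 7*b^4 - 12*b^3 + 28*b^2 + 33*b + 5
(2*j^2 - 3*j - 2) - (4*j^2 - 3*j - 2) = -2*j^2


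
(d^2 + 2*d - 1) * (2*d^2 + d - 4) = 2*d^4 + 5*d^3 - 4*d^2 - 9*d + 4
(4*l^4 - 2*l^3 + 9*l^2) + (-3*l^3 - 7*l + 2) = 4*l^4 - 5*l^3 + 9*l^2 - 7*l + 2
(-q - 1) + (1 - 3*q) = -4*q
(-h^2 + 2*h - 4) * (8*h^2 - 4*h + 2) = -8*h^4 + 20*h^3 - 42*h^2 + 20*h - 8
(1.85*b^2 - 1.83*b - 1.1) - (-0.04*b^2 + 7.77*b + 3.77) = 1.89*b^2 - 9.6*b - 4.87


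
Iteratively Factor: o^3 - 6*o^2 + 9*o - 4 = (o - 1)*(o^2 - 5*o + 4) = (o - 4)*(o - 1)*(o - 1)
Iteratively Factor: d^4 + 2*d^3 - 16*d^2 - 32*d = (d + 4)*(d^3 - 2*d^2 - 8*d) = (d - 4)*(d + 4)*(d^2 + 2*d) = d*(d - 4)*(d + 4)*(d + 2)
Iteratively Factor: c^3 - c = (c + 1)*(c^2 - c) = c*(c + 1)*(c - 1)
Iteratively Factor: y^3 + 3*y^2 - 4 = (y + 2)*(y^2 + y - 2) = (y - 1)*(y + 2)*(y + 2)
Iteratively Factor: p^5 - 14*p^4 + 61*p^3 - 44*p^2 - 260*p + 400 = (p - 2)*(p^4 - 12*p^3 + 37*p^2 + 30*p - 200) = (p - 5)*(p - 2)*(p^3 - 7*p^2 + 2*p + 40) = (p - 5)*(p - 4)*(p - 2)*(p^2 - 3*p - 10) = (p - 5)^2*(p - 4)*(p - 2)*(p + 2)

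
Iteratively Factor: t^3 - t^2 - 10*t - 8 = (t - 4)*(t^2 + 3*t + 2) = (t - 4)*(t + 2)*(t + 1)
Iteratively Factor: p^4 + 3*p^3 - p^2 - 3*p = (p + 1)*(p^3 + 2*p^2 - 3*p) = (p + 1)*(p + 3)*(p^2 - p) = p*(p + 1)*(p + 3)*(p - 1)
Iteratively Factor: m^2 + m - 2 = (m + 2)*(m - 1)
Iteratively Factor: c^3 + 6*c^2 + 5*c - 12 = (c + 4)*(c^2 + 2*c - 3) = (c - 1)*(c + 4)*(c + 3)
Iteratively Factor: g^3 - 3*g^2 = (g)*(g^2 - 3*g) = g^2*(g - 3)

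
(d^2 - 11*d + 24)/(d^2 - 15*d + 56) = (d - 3)/(d - 7)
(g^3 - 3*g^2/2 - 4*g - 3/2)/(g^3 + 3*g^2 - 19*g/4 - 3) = 2*(g^2 - 2*g - 3)/(2*g^2 + 5*g - 12)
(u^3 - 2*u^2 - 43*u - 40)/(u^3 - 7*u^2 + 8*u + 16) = (u^2 - 3*u - 40)/(u^2 - 8*u + 16)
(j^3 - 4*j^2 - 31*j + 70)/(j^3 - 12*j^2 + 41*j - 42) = (j + 5)/(j - 3)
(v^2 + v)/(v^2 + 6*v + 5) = v/(v + 5)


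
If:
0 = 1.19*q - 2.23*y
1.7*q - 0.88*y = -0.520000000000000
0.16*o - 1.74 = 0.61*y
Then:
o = 10.02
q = -0.42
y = -0.23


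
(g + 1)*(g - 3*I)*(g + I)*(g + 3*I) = g^4 + g^3 + I*g^3 + 9*g^2 + I*g^2 + 9*g + 9*I*g + 9*I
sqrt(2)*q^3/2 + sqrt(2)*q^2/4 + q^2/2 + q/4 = q*(q + 1/2)*(sqrt(2)*q/2 + 1/2)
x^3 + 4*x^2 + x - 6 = (x - 1)*(x + 2)*(x + 3)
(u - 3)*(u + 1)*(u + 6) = u^3 + 4*u^2 - 15*u - 18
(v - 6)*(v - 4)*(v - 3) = v^3 - 13*v^2 + 54*v - 72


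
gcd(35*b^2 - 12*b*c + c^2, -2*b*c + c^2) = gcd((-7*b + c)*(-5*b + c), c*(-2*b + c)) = 1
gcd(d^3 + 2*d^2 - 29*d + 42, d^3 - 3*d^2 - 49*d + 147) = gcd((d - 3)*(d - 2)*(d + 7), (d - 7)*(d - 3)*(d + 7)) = d^2 + 4*d - 21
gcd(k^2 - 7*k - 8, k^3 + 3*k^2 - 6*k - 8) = k + 1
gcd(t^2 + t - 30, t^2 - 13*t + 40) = t - 5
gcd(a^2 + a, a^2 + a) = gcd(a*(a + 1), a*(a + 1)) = a^2 + a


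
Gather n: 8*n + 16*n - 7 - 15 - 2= 24*n - 24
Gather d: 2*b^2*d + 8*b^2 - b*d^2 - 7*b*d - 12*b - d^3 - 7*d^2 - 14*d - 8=8*b^2 - 12*b - d^3 + d^2*(-b - 7) + d*(2*b^2 - 7*b - 14) - 8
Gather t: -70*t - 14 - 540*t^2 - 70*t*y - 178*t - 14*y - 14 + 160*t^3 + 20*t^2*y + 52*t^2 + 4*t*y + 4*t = 160*t^3 + t^2*(20*y - 488) + t*(-66*y - 244) - 14*y - 28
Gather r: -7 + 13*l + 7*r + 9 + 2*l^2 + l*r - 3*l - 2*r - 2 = 2*l^2 + 10*l + r*(l + 5)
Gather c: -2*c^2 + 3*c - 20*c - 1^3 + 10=-2*c^2 - 17*c + 9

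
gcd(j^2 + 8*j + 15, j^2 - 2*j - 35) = j + 5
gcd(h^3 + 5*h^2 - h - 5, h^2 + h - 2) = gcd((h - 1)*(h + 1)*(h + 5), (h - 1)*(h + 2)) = h - 1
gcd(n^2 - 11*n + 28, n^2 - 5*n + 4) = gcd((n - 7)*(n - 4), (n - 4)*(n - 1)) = n - 4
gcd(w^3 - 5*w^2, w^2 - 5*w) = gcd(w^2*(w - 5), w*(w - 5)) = w^2 - 5*w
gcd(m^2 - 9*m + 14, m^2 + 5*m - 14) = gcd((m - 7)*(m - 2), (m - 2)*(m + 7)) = m - 2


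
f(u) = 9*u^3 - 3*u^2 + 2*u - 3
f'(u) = 27*u^2 - 6*u + 2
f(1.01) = 5.23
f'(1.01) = 23.48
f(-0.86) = -12.66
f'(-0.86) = 27.13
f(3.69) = 415.72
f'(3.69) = 347.49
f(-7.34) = -3738.33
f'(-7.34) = 1500.68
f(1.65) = 32.56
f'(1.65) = 65.61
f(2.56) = 133.45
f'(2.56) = 163.59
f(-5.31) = -1445.70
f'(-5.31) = 795.15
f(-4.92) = -1157.32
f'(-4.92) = 685.09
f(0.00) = -3.00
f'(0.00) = 2.00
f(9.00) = 6333.00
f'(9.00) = 2135.00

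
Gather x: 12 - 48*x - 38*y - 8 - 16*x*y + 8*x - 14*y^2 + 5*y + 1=x*(-16*y - 40) - 14*y^2 - 33*y + 5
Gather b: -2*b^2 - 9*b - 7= -2*b^2 - 9*b - 7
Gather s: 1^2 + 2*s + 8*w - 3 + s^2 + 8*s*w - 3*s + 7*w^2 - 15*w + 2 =s^2 + s*(8*w - 1) + 7*w^2 - 7*w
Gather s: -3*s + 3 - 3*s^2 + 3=-3*s^2 - 3*s + 6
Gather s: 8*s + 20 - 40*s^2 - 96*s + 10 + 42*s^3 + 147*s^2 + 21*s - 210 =42*s^3 + 107*s^2 - 67*s - 180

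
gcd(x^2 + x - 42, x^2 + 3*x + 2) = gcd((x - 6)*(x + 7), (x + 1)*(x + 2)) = 1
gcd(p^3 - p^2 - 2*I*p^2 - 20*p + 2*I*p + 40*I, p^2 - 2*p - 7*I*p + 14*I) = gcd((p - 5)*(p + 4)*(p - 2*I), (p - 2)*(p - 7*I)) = 1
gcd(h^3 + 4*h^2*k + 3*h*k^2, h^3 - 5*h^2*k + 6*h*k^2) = h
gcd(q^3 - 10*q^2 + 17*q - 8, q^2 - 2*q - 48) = q - 8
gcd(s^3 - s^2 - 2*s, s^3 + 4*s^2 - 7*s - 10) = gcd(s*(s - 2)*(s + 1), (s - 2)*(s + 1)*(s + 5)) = s^2 - s - 2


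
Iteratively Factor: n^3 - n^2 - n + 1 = (n - 1)*(n^2 - 1) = (n - 1)*(n + 1)*(n - 1)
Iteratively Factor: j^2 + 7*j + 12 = (j + 3)*(j + 4)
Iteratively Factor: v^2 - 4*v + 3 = (v - 3)*(v - 1)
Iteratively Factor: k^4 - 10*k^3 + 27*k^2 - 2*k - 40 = (k + 1)*(k^3 - 11*k^2 + 38*k - 40) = (k - 2)*(k + 1)*(k^2 - 9*k + 20) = (k - 4)*(k - 2)*(k + 1)*(k - 5)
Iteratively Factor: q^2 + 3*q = (q)*(q + 3)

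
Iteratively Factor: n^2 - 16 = (n + 4)*(n - 4)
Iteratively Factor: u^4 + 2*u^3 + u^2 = (u + 1)*(u^3 + u^2) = u*(u + 1)*(u^2 + u) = u^2*(u + 1)*(u + 1)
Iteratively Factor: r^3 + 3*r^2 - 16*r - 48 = (r + 4)*(r^2 - r - 12) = (r + 3)*(r + 4)*(r - 4)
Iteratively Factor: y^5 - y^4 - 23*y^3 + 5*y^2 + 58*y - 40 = (y + 4)*(y^4 - 5*y^3 - 3*y^2 + 17*y - 10) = (y + 2)*(y + 4)*(y^3 - 7*y^2 + 11*y - 5) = (y - 1)*(y + 2)*(y + 4)*(y^2 - 6*y + 5) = (y - 1)^2*(y + 2)*(y + 4)*(y - 5)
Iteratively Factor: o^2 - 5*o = (o - 5)*(o)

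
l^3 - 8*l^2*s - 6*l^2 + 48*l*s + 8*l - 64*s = (l - 4)*(l - 2)*(l - 8*s)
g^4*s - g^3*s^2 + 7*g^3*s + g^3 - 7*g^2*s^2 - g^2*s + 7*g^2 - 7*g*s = g*(g + 7)*(g - s)*(g*s + 1)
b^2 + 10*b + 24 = (b + 4)*(b + 6)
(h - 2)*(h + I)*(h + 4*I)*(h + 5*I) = h^4 - 2*h^3 + 10*I*h^3 - 29*h^2 - 20*I*h^2 + 58*h - 20*I*h + 40*I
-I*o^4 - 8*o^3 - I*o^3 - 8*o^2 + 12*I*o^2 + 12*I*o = o*(o - 6*I)*(o - 2*I)*(-I*o - I)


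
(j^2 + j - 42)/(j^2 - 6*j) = (j + 7)/j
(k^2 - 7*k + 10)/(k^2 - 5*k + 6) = (k - 5)/(k - 3)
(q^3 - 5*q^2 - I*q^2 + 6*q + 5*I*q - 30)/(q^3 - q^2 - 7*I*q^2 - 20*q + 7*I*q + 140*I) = (q^2 - I*q + 6)/(q^2 + q*(4 - 7*I) - 28*I)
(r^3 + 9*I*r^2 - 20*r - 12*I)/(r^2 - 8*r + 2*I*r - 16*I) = (r^2 + 7*I*r - 6)/(r - 8)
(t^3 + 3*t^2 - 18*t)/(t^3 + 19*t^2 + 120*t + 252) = t*(t - 3)/(t^2 + 13*t + 42)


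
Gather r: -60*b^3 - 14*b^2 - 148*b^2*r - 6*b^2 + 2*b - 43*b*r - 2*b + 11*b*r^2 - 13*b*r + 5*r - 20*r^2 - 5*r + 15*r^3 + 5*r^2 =-60*b^3 - 20*b^2 + 15*r^3 + r^2*(11*b - 15) + r*(-148*b^2 - 56*b)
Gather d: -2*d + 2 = 2 - 2*d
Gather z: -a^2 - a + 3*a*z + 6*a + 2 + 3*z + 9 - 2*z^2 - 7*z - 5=-a^2 + 5*a - 2*z^2 + z*(3*a - 4) + 6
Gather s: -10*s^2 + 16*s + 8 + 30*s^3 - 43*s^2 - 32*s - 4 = 30*s^3 - 53*s^2 - 16*s + 4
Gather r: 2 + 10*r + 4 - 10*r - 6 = 0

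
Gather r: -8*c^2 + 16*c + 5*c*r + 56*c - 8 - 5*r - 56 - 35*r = -8*c^2 + 72*c + r*(5*c - 40) - 64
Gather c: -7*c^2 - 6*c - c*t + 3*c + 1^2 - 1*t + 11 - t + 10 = -7*c^2 + c*(-t - 3) - 2*t + 22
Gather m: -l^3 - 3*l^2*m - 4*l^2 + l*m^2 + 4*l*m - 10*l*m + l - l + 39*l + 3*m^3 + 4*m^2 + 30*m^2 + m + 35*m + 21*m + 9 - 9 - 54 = -l^3 - 4*l^2 + 39*l + 3*m^3 + m^2*(l + 34) + m*(-3*l^2 - 6*l + 57) - 54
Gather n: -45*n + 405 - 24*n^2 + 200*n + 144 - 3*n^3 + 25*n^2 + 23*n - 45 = -3*n^3 + n^2 + 178*n + 504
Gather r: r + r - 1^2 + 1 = 2*r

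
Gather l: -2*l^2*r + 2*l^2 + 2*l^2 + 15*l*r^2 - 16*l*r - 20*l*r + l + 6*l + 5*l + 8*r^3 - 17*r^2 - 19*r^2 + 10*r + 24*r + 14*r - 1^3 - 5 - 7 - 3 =l^2*(4 - 2*r) + l*(15*r^2 - 36*r + 12) + 8*r^3 - 36*r^2 + 48*r - 16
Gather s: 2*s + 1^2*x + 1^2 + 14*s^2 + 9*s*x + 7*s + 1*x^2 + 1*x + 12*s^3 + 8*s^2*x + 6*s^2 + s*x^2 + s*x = 12*s^3 + s^2*(8*x + 20) + s*(x^2 + 10*x + 9) + x^2 + 2*x + 1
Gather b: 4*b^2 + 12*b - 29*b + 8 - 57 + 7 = 4*b^2 - 17*b - 42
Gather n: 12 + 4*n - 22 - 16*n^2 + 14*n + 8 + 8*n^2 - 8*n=-8*n^2 + 10*n - 2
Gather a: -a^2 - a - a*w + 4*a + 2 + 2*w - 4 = -a^2 + a*(3 - w) + 2*w - 2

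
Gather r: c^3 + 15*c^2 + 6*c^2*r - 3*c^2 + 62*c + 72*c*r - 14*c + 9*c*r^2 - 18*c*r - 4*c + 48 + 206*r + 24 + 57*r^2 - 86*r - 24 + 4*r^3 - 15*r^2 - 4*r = c^3 + 12*c^2 + 44*c + 4*r^3 + r^2*(9*c + 42) + r*(6*c^2 + 54*c + 116) + 48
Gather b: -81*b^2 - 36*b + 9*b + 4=-81*b^2 - 27*b + 4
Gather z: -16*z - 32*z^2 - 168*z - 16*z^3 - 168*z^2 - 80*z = -16*z^3 - 200*z^2 - 264*z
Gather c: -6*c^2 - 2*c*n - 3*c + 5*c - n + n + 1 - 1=-6*c^2 + c*(2 - 2*n)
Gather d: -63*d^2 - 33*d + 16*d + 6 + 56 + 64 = -63*d^2 - 17*d + 126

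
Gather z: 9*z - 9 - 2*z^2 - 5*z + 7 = -2*z^2 + 4*z - 2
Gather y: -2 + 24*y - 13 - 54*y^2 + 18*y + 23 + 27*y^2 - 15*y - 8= -27*y^2 + 27*y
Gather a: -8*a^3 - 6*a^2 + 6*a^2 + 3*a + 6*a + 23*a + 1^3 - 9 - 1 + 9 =-8*a^3 + 32*a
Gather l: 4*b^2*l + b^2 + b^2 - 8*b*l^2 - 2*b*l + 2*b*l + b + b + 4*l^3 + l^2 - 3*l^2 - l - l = 2*b^2 + 2*b + 4*l^3 + l^2*(-8*b - 2) + l*(4*b^2 - 2)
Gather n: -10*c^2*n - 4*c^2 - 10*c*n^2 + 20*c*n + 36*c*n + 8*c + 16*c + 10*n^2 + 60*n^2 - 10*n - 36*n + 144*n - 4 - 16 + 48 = -4*c^2 + 24*c + n^2*(70 - 10*c) + n*(-10*c^2 + 56*c + 98) + 28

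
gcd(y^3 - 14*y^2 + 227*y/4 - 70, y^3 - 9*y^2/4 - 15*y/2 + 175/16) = y - 7/2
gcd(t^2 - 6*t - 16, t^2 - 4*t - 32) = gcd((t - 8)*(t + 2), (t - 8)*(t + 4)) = t - 8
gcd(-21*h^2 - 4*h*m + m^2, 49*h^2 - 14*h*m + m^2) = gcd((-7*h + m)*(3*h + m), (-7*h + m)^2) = 7*h - m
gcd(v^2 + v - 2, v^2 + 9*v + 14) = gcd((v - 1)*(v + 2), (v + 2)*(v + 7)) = v + 2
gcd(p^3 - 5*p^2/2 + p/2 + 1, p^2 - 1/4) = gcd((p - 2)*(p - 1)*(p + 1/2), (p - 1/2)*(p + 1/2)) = p + 1/2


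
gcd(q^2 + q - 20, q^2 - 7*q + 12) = q - 4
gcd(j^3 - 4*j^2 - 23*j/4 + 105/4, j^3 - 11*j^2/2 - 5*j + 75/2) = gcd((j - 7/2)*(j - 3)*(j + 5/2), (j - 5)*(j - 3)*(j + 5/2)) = j^2 - j/2 - 15/2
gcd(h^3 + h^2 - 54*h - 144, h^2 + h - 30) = h + 6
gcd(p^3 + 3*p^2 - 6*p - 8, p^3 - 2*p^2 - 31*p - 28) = p^2 + 5*p + 4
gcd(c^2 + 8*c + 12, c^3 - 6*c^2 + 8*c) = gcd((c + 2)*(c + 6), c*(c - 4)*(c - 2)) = 1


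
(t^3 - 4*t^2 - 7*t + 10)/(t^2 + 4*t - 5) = (t^2 - 3*t - 10)/(t + 5)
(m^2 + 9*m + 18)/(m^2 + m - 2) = (m^2 + 9*m + 18)/(m^2 + m - 2)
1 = 1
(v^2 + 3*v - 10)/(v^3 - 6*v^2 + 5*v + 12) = (v^2 + 3*v - 10)/(v^3 - 6*v^2 + 5*v + 12)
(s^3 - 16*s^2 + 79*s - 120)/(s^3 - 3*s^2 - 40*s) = (s^2 - 8*s + 15)/(s*(s + 5))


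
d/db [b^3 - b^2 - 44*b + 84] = 3*b^2 - 2*b - 44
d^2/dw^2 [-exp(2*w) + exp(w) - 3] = (1 - 4*exp(w))*exp(w)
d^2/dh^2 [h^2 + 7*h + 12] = 2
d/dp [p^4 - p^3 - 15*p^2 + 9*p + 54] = 4*p^3 - 3*p^2 - 30*p + 9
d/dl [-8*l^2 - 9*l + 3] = -16*l - 9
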